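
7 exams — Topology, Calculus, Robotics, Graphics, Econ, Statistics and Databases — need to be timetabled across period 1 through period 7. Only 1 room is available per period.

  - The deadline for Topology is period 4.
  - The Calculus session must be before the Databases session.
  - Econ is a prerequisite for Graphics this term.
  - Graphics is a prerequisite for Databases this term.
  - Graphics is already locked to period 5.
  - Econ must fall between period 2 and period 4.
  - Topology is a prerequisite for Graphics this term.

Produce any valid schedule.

Graphics -> period 5; Databases -> period 6; Calculus -> period 3; Topology -> period 1; Econ -> period 2; Robotics -> period 4; Statistics -> period 7

Checking: Calculus(period 3) before Databases(period 6); Topology(period 1) before Graphics(period 5); Graphics(period 5) before Databases(period 6); Econ(period 2) before Graphics(period 5); Graphics=period 5 in [period 5,period 5]; Topology=period 1 in [period 1,period 4]; Econ=period 2 in [period 2,period 4]; max 1 per period (cap 1).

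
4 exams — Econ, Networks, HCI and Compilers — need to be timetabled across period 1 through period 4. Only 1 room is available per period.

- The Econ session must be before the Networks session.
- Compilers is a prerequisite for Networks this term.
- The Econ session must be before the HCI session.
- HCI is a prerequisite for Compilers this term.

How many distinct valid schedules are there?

Enumerating: Networks in period 4, Compilers in period 3, Econ in period 1, HCI in period 2.

1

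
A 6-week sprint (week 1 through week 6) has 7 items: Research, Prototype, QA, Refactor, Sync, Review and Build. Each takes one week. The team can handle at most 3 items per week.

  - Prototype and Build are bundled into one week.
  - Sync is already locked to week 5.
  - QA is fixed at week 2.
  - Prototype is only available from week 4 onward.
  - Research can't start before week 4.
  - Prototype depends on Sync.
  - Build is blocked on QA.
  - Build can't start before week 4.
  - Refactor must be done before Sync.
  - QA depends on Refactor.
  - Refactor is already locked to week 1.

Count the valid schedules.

17

Splitting on Research: it can be week 4 (6), week 5 (6), week 6 (5). Listing each branch's schedules as (Prototype, QA, Refactor, Sync, Review, Build) by week number:
Research=week 4: (6,2,1,5,1,6) (6,2,1,5,2,6) (6,2,1,5,3,6) (6,2,1,5,4,6) (6,2,1,5,5,6) (6,2,1,5,6,6) — 6.
Research=week 5: (6,2,1,5,1,6) (6,2,1,5,2,6) (6,2,1,5,3,6) (6,2,1,5,4,6) (6,2,1,5,5,6) (6,2,1,5,6,6) — 6.
Research=week 6: (6,2,1,5,1,6) (6,2,1,5,2,6) (6,2,1,5,3,6) (6,2,1,5,4,6) (6,2,1,5,5,6) — 5.
Summing: 6 + 6 + 5 = 17.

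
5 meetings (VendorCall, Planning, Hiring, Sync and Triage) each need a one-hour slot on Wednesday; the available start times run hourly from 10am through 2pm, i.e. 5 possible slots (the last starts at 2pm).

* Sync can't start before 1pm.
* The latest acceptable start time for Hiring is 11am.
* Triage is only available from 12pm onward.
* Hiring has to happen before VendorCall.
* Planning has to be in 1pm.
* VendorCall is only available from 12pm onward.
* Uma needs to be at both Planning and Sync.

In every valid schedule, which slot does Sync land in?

2pm

Sync's window is 1pm–2pm.
Planning is fixed at 1pm, and Sync can't share a slot with Planning.
So Sync must be 2pm.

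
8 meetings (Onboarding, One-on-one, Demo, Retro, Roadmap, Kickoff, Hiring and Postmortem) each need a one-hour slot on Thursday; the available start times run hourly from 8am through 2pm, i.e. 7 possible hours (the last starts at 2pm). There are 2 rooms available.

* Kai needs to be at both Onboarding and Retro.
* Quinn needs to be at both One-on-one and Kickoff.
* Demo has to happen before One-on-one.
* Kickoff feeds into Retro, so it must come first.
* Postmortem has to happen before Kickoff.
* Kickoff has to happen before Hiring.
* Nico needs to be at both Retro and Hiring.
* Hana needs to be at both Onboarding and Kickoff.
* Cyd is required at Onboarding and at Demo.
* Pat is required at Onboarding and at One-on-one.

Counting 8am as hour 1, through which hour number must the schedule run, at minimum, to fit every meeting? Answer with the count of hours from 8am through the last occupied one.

The precedence chain requires at least 3 distinct hours.
With at most 2 per hour and 8 meetings, at least 4 hours are needed.
4 works (last occupied hour: 11am): for example Onboarding in 11am, Demo in 8am, One-on-one in 10am, Retro in 10am, Kickoff in 9am, Roadmap in 9am, Postmortem in 8am, Hiring in 11am.

4 hours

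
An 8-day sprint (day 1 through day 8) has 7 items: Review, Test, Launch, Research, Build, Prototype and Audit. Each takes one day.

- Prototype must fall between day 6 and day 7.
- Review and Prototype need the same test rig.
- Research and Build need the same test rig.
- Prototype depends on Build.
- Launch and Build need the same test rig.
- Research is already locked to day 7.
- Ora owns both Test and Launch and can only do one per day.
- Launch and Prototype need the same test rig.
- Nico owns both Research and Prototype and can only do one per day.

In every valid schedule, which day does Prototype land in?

Prototype's window is day 6–day 7.
Research is fixed at day 7, and Prototype can't share a day with Research.
So Prototype must be day 6.

day 6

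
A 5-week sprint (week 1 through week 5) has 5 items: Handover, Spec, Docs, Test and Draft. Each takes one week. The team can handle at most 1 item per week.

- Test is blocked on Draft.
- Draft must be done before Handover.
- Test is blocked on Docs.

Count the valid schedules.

25

Splitting on Handover: it can be week 2 (3), week 3 (6), week 4 (8), week 5 (8). Listing each branch's schedules as (Spec, Docs, Test, Draft) by week number:
Handover=week 2: (3,4,5,1) (4,3,5,1) (5,3,4,1) — 3.
Handover=week 3: (1,4,5,2) (2,4,5,1) (4,1,5,2) (4,2,5,1) (5,1,4,2) (5,2,4,1) — 6.
Handover=week 4: (1,2,5,3) (1,3,5,2) (2,1,5,3) (2,3,5,1) (3,1,5,2) (3,2,5,1) (5,1,3,2) (5,2,3,1) — 8.
Handover=week 5: (1,2,4,3) (1,3,4,2) (2,1,4,3) (2,3,4,1) (3,1,4,2) (3,2,4,1) (4,1,3,2) (4,2,3,1) — 8.
Summing: 3 + 6 + 8 + 8 = 25.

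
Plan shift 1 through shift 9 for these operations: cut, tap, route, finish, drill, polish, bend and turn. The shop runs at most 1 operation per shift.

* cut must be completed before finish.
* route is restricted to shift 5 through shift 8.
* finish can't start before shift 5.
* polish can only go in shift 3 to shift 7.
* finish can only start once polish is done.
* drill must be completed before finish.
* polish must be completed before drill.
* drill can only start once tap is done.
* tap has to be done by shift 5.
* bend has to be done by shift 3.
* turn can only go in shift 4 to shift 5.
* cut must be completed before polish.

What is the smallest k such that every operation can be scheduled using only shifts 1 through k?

The precedence chain requires at least 4 distinct shifts.
With at most 1 per shift and 8 operations, at least 8 shifts are needed.
route can't be placed before shift 5, so the schedule must run through at least shift 5.
8 works (last occupied shift: shift 8): for example drill -> shift 6; bend -> shift 1; cut -> shift 2; finish -> shift 7; turn -> shift 4; tap -> shift 5; route -> shift 8; polish -> shift 3.

8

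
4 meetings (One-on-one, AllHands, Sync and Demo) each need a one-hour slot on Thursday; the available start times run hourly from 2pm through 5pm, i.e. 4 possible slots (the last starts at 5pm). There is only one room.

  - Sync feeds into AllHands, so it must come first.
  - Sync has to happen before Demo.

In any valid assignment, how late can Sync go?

3pm

Downstream work caps Sync at 4pm.
Sync at 3pm is achievable: Sync in 3pm, One-on-one in 2pm, AllHands in 4pm, Demo in 5pm.
Nothing later works — the capacity limit rule out every slot after 3pm.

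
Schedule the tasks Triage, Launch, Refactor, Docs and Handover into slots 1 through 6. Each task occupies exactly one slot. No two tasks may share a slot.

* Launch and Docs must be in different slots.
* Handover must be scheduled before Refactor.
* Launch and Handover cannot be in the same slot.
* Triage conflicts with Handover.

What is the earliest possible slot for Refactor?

2

Precedence pushes Refactor to at least 2.
Refactor at 2 is achievable: Refactor=2; Handover=1; Docs=5; Triage=3; Launch=4.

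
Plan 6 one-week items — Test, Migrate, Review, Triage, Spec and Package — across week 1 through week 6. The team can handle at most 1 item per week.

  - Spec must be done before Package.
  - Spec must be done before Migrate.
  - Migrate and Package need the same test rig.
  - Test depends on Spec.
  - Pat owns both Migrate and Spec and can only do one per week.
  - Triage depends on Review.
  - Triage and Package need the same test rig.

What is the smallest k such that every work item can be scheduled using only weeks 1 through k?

6

The precedence chain requires at least 2 distinct weeks.
With at most 1 per week and 6 work items, at least 6 weeks are needed.
6 works (last occupied week: week 6): for example Package -> week 6; Migrate -> week 3; Review -> week 4; Test -> week 2; Triage -> week 5; Spec -> week 1.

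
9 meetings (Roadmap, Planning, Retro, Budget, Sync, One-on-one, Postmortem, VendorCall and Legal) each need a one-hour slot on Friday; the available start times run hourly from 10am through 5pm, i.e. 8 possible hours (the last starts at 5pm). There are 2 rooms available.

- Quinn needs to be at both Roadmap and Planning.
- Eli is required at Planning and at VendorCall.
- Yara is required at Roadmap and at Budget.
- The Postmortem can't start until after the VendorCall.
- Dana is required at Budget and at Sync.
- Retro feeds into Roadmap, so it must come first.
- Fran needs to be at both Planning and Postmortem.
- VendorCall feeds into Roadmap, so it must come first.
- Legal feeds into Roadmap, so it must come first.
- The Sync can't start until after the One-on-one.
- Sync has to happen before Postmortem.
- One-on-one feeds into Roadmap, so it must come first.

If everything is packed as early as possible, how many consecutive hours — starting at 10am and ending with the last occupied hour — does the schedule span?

The precedence chain requires at least 3 distinct hours.
With at most 2 per hour and 9 meetings, at least 5 hours are needed.
5 works (last occupied hour: 2pm): for example Legal=11am, Postmortem=1pm, Budget=1pm, One-on-one=10am, Sync=12pm, Planning=2pm, Roadmap=12pm, Retro=11am, VendorCall=10am.

5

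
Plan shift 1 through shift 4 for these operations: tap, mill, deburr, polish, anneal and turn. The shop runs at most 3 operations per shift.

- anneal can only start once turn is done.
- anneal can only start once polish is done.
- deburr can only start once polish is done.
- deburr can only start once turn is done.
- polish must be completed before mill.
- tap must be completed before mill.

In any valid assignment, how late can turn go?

Downstream work caps turn at shift 3.
turn at shift 3 is achievable: polish in shift 1; anneal in shift 4; mill in shift 2; turn in shift 3; deburr in shift 4; tap in shift 1.

shift 3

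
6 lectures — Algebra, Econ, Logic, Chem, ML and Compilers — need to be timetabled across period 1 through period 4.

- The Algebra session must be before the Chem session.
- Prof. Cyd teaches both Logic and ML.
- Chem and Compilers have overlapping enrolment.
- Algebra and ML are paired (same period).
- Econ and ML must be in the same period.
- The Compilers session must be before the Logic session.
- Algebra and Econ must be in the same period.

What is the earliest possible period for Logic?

Precedence pushes Logic to at least period 2.
Logic at period 2 is achievable: Chem in period 2, Algebra in period 1, ML in period 1, Logic in period 2, Compilers in period 1, Econ in period 1.

period 2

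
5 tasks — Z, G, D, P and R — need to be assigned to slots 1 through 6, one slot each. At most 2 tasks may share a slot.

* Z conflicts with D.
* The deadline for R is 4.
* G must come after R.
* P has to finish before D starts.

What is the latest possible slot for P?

5

Downstream work caps P at 5.
P at 5 is achievable: P=5, Z=1, R=1, D=6, G=2.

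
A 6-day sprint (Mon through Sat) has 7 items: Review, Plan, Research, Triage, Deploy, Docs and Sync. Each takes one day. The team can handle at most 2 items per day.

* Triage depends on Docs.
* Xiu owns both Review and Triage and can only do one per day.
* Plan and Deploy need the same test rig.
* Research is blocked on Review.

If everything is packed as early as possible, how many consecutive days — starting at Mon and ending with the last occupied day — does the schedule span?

4

The precedence chain requires at least 2 distinct days.
With at most 2 per day and 7 work items, at least 4 days are needed.
4 works (last occupied day: Thu): for example Deploy -> Thu; Plan -> Wed; Research -> Tue; Review -> Mon; Docs -> Mon; Sync -> Wed; Triage -> Tue.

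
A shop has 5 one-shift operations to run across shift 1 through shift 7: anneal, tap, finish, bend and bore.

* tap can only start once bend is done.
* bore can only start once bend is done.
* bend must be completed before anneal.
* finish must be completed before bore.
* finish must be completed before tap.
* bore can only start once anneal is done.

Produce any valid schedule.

bore=shift 3, tap=shift 2, finish=shift 1, bend=shift 1, anneal=shift 2

Checking: bend(shift 1) before anneal(shift 2); anneal(shift 2) before bore(shift 3); finish(shift 1) before bore(shift 3); bend(shift 1) before bore(shift 3); finish(shift 1) before tap(shift 2); bend(shift 1) before tap(shift 2).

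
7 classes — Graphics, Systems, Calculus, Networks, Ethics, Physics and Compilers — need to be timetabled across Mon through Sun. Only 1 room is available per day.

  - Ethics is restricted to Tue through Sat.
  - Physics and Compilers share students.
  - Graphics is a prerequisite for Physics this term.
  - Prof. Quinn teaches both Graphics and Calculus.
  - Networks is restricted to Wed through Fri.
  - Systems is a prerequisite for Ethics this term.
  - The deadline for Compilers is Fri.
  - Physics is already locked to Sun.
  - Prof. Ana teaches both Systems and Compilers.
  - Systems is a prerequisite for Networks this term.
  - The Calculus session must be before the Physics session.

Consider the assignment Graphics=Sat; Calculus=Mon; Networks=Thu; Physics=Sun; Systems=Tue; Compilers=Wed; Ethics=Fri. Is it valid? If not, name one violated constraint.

Yes

Prof. Ana teaches both Systems and Compilers — holds.
Physics and Compilers share students — holds.
The Calculus session must be before the Physics session — holds.
Prof. Quinn teaches both Graphics and Calculus — holds.
Networks is restricted to Wed through Fri — holds.
Systems is a prerequisite for Networks this term — holds.
Ethics is restricted to Tue through Sat — holds.
The deadline for Compilers is Fri — holds.
Physics is already locked to Sun — holds.
Systems is a prerequisite for Ethics this term — holds.
Only 1 room is available per day — holds.
Graphics is a prerequisite for Physics this term — holds.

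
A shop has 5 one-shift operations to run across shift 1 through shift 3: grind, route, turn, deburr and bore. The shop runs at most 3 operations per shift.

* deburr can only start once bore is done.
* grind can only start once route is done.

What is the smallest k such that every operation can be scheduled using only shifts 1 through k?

2 shifts

The precedence chain requires at least 2 distinct shifts.
With at most 3 per shift and 5 operations, at least 2 shifts are needed.
2 works (last occupied shift: shift 2): for example deburr=shift 2, turn=shift 1, bore=shift 1, route=shift 1, grind=shift 2.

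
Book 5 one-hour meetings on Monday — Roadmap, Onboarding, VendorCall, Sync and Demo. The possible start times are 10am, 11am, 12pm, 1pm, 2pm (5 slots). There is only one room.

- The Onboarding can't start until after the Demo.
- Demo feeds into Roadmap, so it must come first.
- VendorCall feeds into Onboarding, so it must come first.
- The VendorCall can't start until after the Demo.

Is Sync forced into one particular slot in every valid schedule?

Sync can be 10am (e.g. Sync=10am; Roadmap=2pm; Onboarding=1pm; VendorCall=12pm; Demo=11am) or 11am (e.g. Sync in 11am; Roadmap in 2pm; VendorCall in 12pm; Demo in 10am; Onboarding in 1pm).

No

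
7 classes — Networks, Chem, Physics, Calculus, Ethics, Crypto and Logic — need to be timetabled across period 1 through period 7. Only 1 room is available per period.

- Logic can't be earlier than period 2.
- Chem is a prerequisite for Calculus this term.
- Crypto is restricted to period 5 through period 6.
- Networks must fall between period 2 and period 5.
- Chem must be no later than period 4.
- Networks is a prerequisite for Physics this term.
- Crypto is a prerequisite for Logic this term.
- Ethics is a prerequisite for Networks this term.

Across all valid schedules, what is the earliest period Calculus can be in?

period 2

Precedence pushes Calculus to at least period 2.
Calculus at period 2 is achievable: Calculus in period 2; Networks in period 4; Ethics in period 3; Logic in period 6; Chem in period 1; Physics in period 7; Crypto in period 5.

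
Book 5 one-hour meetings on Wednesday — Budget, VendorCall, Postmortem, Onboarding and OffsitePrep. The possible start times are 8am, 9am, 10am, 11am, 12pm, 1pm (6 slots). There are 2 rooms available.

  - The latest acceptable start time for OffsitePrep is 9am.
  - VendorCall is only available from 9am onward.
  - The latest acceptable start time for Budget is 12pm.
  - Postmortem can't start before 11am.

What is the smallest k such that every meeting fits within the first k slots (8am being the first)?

4 slots

With at most 2 per slot and 5 meetings, at least 3 slots are needed.
Postmortem can't be placed before 11am — that is slot 4 counting from 8am — so the schedule must run through at least 4 slots.
4 works (last occupied slot: 11am): for example VendorCall in 9am, Budget in 8am, Onboarding in 9am, OffsitePrep in 8am, Postmortem in 11am.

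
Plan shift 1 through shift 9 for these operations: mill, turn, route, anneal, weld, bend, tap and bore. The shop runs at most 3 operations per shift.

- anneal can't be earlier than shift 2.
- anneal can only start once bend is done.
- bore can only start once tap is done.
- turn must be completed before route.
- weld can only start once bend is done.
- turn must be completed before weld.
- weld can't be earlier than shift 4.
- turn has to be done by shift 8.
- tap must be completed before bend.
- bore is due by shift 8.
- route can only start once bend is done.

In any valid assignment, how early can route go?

Precedence pushes route to at least shift 3.
route at shift 3 is achievable: weld=shift 4; mill=shift 1; anneal=shift 3; tap=shift 1; bore=shift 2; turn=shift 1; route=shift 3; bend=shift 2.

shift 3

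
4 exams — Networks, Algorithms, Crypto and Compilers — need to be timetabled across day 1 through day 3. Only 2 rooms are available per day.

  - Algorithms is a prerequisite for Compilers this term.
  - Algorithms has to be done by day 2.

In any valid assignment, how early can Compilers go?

Precedence pushes Compilers to at least day 2.
Compilers at day 2 is achievable: Compilers=day 2; Algorithms=day 1; Networks=day 1; Crypto=day 2.

day 2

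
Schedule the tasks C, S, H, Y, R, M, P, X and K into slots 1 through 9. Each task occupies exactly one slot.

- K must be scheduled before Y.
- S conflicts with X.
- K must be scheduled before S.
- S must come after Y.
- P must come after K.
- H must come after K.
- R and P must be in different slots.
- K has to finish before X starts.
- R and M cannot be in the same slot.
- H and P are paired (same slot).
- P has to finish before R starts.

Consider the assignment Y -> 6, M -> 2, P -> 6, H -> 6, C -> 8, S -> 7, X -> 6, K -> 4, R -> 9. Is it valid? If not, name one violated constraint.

H must come after K — holds.
K must be scheduled before S — holds.
K has to finish before X starts — holds.
K must be scheduled before Y — holds.
S must come after Y — holds.
S conflicts with X — holds.
P has to finish before R starts — holds.
H and P are paired (same slot) — holds.
P must come after K — holds.
R and P must be in different slots — holds.
R and M cannot be in the same slot — holds.

Valid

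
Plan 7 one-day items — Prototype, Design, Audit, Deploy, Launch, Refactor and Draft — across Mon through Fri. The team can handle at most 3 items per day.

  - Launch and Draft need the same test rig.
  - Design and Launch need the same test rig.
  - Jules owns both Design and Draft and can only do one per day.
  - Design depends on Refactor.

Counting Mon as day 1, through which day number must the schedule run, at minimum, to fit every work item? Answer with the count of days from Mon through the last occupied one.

The precedence chain requires at least 2 distinct days.
With at most 3 per day and 7 work items, at least 3 days are needed.
3 works (last occupied day: Wed): for example Audit=Tue, Design=Tue, Refactor=Mon, Deploy=Tue, Launch=Mon, Draft=Wed, Prototype=Mon.

3 days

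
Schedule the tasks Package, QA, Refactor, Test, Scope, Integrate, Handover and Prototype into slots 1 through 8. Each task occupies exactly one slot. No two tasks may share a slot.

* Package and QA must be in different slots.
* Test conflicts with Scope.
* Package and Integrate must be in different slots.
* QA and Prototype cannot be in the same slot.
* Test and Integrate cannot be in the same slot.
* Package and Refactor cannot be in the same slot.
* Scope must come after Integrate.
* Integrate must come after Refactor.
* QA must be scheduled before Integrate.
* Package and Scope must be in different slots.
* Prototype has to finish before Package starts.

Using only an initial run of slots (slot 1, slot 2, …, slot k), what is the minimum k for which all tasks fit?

8

The precedence chain requires at least 3 distinct slots.
With at most 1 per slot and 8 tasks, at least 8 slots are needed.
8 works (last occupied slot: 8): for example Handover -> 8; Scope -> 6; Test -> 7; Integrate -> 3; Package -> 5; QA -> 1; Refactor -> 2; Prototype -> 4.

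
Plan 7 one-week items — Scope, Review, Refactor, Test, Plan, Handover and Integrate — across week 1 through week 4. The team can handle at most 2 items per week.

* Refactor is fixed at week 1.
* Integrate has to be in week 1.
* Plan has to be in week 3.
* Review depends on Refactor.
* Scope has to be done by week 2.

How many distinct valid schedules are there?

12

Splitting on Review: it can be week 2 (3), week 3 (3), week 4 (6). Listing each branch's schedules as (Scope, Refactor, Test, Plan, Handover, Integrate) by week number:
Review=week 2: (2,1,3,3,4,1) (2,1,4,3,3,1) (2,1,4,3,4,1) — 3.
Review=week 3: (2,1,2,3,4,1) (2,1,4,3,2,1) (2,1,4,3,4,1) — 3.
Review=week 4: (2,1,2,3,3,1) (2,1,2,3,4,1) (2,1,3,3,2,1) (2,1,3,3,4,1) (2,1,4,3,2,1) (2,1,4,3,3,1) — 6.
Summing: 3 + 3 + 6 = 12.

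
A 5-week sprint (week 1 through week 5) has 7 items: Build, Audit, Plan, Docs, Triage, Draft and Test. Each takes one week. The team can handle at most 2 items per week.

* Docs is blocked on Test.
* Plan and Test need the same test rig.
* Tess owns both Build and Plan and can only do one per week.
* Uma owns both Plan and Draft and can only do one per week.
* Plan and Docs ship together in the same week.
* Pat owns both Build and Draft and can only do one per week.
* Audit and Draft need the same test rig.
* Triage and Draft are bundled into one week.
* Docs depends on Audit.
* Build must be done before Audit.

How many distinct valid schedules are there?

Splitting on Build: it can be week 1 (32), week 2 (17), week 3 (6). Listing each branch's schedules as (Audit, Plan, Docs, Triage, Draft, Test) by week number:
Build=week 1: (2,3,3,4,4,1) (2,3,3,4,4,2) (2,3,3,5,5,1) (2,3,3,5,5,2) (2,4,4,3,3,1) (2,4,4,3,3,2) (2,4,4,5,5,1) (2,4,4,5,5,2) (2,4,4,5,5,3) (2,5,5,3,3,1) (2,5,5,3,3,2) (2,5,5,3,3,4) (2,5,5,4,4,1) (2,5,5,4,4,2) (2,5,5,4,4,3) (3,4,4,2,2,1) (3,4,4,2,2,3) (3,4,4,5,5,1) (3,4,4,5,5,2) (3,4,4,5,5,3) (3,5,5,2,2,1) (3,5,5,2,2,3) (3,5,5,2,2,4) (3,5,5,4,4,1) (3,5,5,4,4,2) (3,5,5,4,4,3) (4,5,5,2,2,1) (4,5,5,2,2,3) (4,5,5,2,2,4) (4,5,5,3,3,1) (4,5,5,3,3,2) (4,5,5,3,3,4) — 32.
Build=week 2: (3,4,4,1,1,2) (3,4,4,1,1,3) (3,4,4,5,5,1) (3,4,4,5,5,2) (3,4,4,5,5,3) (3,5,5,1,1,2) (3,5,5,1,1,3) (3,5,5,1,1,4) (3,5,5,4,4,1) (3,5,5,4,4,2) (3,5,5,4,4,3) (4,5,5,1,1,2) (4,5,5,1,1,3) (4,5,5,1,1,4) (4,5,5,3,3,1) (4,5,5,3,3,2) (4,5,5,3,3,4) — 17.
Build=week 3: (4,5,5,1,1,2) (4,5,5,1,1,3) (4,5,5,1,1,4) (4,5,5,2,2,1) (4,5,5,2,2,3) (4,5,5,2,2,4) — 6.
Summing: 32 + 17 + 6 = 55.

55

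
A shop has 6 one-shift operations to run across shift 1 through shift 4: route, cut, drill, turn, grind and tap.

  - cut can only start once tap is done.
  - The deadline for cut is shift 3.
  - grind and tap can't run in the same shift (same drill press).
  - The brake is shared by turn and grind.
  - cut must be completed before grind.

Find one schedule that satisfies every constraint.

drill=shift 1; tap=shift 1; cut=shift 2; turn=shift 1; route=shift 1; grind=shift 3

Checking: cut(shift 2) before grind(shift 3); tap(shift 1) before cut(shift 2); grind(shift 3) != tap(shift 1); turn(shift 1) != grind(shift 3); cut=shift 2 in [shift 1,shift 3].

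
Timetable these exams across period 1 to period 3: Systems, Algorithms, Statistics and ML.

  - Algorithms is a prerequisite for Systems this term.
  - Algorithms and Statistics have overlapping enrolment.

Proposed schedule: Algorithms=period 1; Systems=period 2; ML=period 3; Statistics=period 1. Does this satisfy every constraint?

Algorithms is a prerequisite for Systems this term — holds.
Algorithms and Statistics have overlapping enrolment — violated.

No. Algorithms and Statistics have overlapping enrolment is not satisfied.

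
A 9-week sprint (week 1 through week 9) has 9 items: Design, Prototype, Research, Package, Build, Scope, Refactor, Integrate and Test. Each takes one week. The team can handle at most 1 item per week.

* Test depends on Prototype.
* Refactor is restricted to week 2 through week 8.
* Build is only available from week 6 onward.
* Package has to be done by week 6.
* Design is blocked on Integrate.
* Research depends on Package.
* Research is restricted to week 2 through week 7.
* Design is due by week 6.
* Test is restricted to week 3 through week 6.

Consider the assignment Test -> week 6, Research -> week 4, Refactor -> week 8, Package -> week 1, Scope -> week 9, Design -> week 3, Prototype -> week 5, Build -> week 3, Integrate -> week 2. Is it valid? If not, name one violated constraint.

No. The team can handle at most 1 item per week is not satisfied.

Research depends on Package — holds.
Package has to be done by week 6 — holds.
Design is due by week 6 — holds.
Test is restricted to week 3 through week 6 — holds.
Refactor is restricted to week 2 through week 8 — holds.
The team can handle at most 1 item per week — violated.
Build is only available from week 6 onward — violated.
Test depends on Prototype — holds.
Design is blocked on Integrate — holds.
Research is restricted to week 2 through week 7 — holds.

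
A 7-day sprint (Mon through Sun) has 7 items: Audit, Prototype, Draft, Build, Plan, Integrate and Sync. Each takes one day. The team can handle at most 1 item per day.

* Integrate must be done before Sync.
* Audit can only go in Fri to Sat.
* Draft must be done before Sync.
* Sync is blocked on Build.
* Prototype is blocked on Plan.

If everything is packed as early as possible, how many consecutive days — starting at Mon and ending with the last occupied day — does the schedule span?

7

The precedence chain requires at least 2 distinct days.
With at most 1 per day and 7 tasks, at least 7 days are needed.
Audit can't be placed before Fri — that is day 5 counting from Mon — so the schedule must run through at least 5 days.
7 works (last occupied day: Sun): for example Plan -> Sat, Draft -> Mon, Prototype -> Sun, Build -> Tue, Integrate -> Wed, Sync -> Thu, Audit -> Fri.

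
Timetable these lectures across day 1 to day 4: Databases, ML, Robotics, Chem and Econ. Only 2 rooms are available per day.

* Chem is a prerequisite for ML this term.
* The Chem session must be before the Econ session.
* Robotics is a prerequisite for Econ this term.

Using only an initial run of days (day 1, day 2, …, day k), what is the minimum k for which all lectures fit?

3 days

The precedence chain requires at least 2 distinct days.
With at most 2 per day and 5 lectures, at least 3 days are needed.
3 works (last occupied day: day 3): for example Databases -> day 3, Robotics -> day 1, ML -> day 2, Chem -> day 1, Econ -> day 2.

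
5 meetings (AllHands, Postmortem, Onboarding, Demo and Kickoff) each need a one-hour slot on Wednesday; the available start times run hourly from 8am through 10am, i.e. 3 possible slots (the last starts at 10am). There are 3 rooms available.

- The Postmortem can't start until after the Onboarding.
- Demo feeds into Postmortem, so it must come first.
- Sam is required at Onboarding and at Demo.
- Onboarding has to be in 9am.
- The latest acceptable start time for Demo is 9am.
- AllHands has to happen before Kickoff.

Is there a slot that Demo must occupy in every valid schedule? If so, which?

8am

Demo's window is 8am–9am.
Onboarding is fixed at 9am, and Demo can't share a slot with Onboarding.
So Demo must be 8am.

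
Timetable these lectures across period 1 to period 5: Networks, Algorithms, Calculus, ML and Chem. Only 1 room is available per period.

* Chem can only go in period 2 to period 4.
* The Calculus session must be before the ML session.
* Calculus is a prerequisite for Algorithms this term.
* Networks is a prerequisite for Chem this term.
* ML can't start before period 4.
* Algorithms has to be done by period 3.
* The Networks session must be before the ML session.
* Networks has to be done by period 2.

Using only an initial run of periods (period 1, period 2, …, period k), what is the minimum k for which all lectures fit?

The precedence chain requires at least 2 distinct periods.
With at most 1 per period and 5 lectures, at least 5 periods are needed.
ML can't be placed before period 4, so the schedule must run through at least period 4.
5 works (last occupied period: period 5): for example Networks -> period 1; Calculus -> period 2; ML -> period 5; Chem -> period 4; Algorithms -> period 3.

5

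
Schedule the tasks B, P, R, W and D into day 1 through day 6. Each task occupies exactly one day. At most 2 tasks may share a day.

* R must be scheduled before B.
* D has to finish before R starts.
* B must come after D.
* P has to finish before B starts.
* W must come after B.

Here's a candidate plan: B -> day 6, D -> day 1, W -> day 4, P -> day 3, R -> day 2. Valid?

Invalid. W must come after B.

D has to finish before R starts — holds.
W must come after B — violated.
At most 2 tasks may share a day — holds.
P has to finish before B starts — holds.
B must come after D — holds.
R must be scheduled before B — holds.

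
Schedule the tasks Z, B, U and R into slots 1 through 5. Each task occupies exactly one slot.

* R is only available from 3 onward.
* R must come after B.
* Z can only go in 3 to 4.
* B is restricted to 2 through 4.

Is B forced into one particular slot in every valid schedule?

B can be 2 (e.g. Z in 3, U in 1, R in 3, B in 2) or 3 (e.g. Z in 3; U in 1; R in 4; B in 3).

No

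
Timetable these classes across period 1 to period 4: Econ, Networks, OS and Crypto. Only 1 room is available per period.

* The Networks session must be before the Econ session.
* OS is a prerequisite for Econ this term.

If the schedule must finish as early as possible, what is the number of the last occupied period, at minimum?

period 4

The precedence chain requires at least 2 distinct periods.
With at most 1 per period and 4 classes, at least 4 periods are needed.
4 works (last occupied period: period 4): for example OS -> period 2; Econ -> period 3; Crypto -> period 4; Networks -> period 1.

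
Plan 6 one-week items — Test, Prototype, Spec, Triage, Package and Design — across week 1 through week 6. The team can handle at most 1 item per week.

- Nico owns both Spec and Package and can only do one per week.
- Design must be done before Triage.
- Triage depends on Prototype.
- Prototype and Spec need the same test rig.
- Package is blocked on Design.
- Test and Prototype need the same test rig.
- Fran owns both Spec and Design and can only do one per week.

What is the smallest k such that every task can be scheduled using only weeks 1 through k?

6 weeks

The precedence chain requires at least 2 distinct weeks.
With at most 1 per week and 6 tasks, at least 6 weeks are needed.
6 works (last occupied week: week 6): for example Spec in week 6; Test in week 5; Package in week 4; Design in week 1; Triage in week 3; Prototype in week 2.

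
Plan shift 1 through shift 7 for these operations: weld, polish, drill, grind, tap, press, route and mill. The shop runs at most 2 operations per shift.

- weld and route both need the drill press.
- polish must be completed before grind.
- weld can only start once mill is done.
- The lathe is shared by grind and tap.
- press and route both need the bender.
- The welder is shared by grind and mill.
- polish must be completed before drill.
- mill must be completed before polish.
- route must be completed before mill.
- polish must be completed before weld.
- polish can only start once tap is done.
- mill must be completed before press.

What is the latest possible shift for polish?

shift 5

Precedence pushes polish to at least shift 3; downstream work caps polish at shift 6.
polish at shift 5 is achievable: route=shift 1, polish=shift 5, drill=shift 6, mill=shift 2, tap=shift 1, grind=shift 7, weld=shift 6, press=shift 3.
Nothing later works — the conflict and capacity constraints rule out every shift after shift 5.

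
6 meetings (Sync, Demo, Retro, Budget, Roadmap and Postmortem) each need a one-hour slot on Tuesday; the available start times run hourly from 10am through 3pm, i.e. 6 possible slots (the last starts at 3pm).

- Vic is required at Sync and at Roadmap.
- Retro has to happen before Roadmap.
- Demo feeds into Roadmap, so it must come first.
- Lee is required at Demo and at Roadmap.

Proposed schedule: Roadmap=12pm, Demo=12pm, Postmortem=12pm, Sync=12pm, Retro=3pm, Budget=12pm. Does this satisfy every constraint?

No — it violates: Retro has to happen before Roadmap

Vic is required at Sync and at Roadmap — violated.
Demo feeds into Roadmap, so it must come first — violated.
Lee is required at Demo and at Roadmap — violated.
Retro has to happen before Roadmap — violated.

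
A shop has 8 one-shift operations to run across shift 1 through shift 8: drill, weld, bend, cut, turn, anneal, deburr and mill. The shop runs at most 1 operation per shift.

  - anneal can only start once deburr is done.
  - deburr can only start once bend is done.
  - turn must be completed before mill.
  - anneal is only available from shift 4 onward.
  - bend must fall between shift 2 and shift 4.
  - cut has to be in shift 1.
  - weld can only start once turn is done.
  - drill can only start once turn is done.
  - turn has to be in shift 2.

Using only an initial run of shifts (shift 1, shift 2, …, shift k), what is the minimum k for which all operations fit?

8

The precedence chain requires at least 3 distinct shifts.
With at most 1 per shift and 8 operations, at least 8 shifts are needed.
anneal can't be placed before shift 4, so the schedule must run through at least shift 4.
8 works (last occupied shift: shift 8): for example mill -> shift 8; weld -> shift 7; bend -> shift 3; drill -> shift 6; turn -> shift 2; deburr -> shift 4; cut -> shift 1; anneal -> shift 5.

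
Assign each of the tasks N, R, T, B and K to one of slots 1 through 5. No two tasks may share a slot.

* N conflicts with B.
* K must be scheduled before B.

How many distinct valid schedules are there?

Splitting on N: it can be 1 (12), 2 (12), 3 (12), 4 (12), 5 (12). Listing each branch's schedules as (R, T, B, K):
N=1: (2,3,5,4) (2,4,5,3) (2,5,4,3) (3,2,5,4) (3,4,5,2) (3,5,4,2) (4,2,5,3) (4,3,5,2) (4,5,3,2) (5,2,4,3) (5,3,4,2) (5,4,3,2) — 12.
N=2: (1,3,5,4) (1,4,5,3) (1,5,4,3) (3,1,5,4) (3,4,5,1) (3,5,4,1) (4,1,5,3) (4,3,5,1) (4,5,3,1) (5,1,4,3) (5,3,4,1) (5,4,3,1) — 12.
N=3: (1,2,5,4) (1,4,5,2) (1,5,4,2) (2,1,5,4) (2,4,5,1) (2,5,4,1) (4,1,5,2) (4,2,5,1) (4,5,2,1) (5,1,4,2) (5,2,4,1) (5,4,2,1) — 12.
N=4: (1,2,5,3) (1,3,5,2) (1,5,3,2) (2,1,5,3) (2,3,5,1) (2,5,3,1) (3,1,5,2) (3,2,5,1) (3,5,2,1) (5,1,3,2) (5,2,3,1) (5,3,2,1) — 12.
N=5: (1,2,4,3) (1,3,4,2) (1,4,3,2) (2,1,4,3) (2,3,4,1) (2,4,3,1) (3,1,4,2) (3,2,4,1) (3,4,2,1) (4,1,3,2) (4,2,3,1) (4,3,2,1) — 12.
Summing: 12 + 12 + 12 + 12 + 12 = 60.

60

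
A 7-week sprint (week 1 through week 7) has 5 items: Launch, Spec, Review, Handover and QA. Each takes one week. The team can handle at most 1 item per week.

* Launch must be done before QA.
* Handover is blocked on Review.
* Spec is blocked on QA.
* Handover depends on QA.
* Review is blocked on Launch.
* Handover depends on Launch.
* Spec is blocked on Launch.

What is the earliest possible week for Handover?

week 4

Precedence pushes Handover to at least week 3.
Handover at week 4 is achievable: Launch -> week 1; Spec -> week 5; Handover -> week 4; QA -> week 2; Review -> week 3.
Nothing earlier works — the capacity limit rule out every week before week 4.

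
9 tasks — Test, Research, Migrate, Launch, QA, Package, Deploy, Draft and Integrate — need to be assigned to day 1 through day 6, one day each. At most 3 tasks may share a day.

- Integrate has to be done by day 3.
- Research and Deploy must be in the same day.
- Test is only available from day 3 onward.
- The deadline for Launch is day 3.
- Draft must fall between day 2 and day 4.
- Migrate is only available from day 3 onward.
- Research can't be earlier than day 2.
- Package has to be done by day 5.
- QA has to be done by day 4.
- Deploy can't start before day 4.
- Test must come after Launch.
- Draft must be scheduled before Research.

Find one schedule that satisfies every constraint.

Deploy -> day 4; QA -> day 1; Draft -> day 2; Launch -> day 1; Migrate -> day 3; Research -> day 4; Test -> day 3; Package -> day 2; Integrate -> day 1

Checking: Draft(day 2) before Research(day 4); Launch(day 1) before Test(day 3); Research = Deploy = day 4; QA=day 1 in [day 1,day 4]; Package=day 2 in [day 1,day 5]; Integrate=day 1 in [day 1,day 3]; Migrate=day 3 in [day 3,day 6]; Deploy=day 4 in [day 4,day 6]; Draft=day 2 in [day 2,day 4]; Research=day 4 in [day 2,day 6]; Launch=day 1 in [day 1,day 3]; Test=day 3 in [day 3,day 6]; max 3 per day (cap 3).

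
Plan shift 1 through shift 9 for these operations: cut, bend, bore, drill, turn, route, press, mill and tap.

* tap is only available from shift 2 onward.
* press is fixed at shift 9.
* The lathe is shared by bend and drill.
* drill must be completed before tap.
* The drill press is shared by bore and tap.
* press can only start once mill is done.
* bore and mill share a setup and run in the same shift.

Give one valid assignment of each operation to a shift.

route in shift 1, bore in shift 1, bend in shift 2, turn in shift 1, tap in shift 2, cut in shift 1, drill in shift 1, mill in shift 1, press in shift 9

Checking: mill(shift 1) before press(shift 9); drill(shift 1) before tap(shift 2); bore(shift 1) != tap(shift 2); bend(shift 2) != drill(shift 1); bore = mill = shift 1; press=shift 9 in [shift 9,shift 9]; tap=shift 2 in [shift 2,shift 9].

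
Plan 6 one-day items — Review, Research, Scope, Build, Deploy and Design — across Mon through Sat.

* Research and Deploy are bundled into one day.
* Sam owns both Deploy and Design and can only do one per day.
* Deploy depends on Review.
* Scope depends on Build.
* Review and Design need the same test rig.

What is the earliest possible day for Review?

Mon

Downstream work caps Review at Fri.
Review at Mon is achievable: Scope in Tue; Design in Wed; Deploy in Tue; Build in Mon; Research in Tue; Review in Mon.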